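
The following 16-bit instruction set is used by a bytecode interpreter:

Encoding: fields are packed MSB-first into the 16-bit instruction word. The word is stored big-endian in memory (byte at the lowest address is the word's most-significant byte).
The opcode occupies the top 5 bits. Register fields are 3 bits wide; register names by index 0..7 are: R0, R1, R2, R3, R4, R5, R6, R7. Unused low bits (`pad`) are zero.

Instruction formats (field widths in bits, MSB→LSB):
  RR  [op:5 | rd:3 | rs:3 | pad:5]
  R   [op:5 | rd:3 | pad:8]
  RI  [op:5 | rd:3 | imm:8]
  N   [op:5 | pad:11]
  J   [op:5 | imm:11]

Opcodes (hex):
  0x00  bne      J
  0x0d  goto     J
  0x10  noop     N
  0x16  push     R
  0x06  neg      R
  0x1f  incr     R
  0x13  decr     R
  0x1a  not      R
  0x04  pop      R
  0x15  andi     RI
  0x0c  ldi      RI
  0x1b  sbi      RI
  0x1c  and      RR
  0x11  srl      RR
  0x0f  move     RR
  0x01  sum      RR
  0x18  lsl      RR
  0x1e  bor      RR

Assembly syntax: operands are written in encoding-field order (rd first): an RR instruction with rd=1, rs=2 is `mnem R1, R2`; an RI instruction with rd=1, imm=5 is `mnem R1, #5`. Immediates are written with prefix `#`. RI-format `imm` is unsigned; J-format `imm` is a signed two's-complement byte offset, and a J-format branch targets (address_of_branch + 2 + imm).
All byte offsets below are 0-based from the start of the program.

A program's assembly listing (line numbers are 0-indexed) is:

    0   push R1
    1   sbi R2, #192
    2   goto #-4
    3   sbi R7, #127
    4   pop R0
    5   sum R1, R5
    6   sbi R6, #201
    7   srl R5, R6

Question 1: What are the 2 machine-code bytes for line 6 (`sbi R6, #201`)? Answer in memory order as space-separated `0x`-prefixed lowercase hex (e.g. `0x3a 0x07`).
line 6 (sbi): pack op=0x1b:5|rd=6:3|imm=201:8 = 0xdec9; big→ de c9

0xde 0xc9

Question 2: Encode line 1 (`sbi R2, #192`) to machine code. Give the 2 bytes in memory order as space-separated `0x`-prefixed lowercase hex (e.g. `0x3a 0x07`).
1. sbi fields op=0x1b:5|rd=2:3|imm=192:8 → word dac0h → da c0

0xda 0xc0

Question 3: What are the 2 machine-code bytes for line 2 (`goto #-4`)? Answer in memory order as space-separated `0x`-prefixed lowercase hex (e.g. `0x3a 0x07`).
0x6f 0xfc

L2: goto op=0xd:5|imm=-4:11 ⇒ 0x6ffc ⇒ big 6f fc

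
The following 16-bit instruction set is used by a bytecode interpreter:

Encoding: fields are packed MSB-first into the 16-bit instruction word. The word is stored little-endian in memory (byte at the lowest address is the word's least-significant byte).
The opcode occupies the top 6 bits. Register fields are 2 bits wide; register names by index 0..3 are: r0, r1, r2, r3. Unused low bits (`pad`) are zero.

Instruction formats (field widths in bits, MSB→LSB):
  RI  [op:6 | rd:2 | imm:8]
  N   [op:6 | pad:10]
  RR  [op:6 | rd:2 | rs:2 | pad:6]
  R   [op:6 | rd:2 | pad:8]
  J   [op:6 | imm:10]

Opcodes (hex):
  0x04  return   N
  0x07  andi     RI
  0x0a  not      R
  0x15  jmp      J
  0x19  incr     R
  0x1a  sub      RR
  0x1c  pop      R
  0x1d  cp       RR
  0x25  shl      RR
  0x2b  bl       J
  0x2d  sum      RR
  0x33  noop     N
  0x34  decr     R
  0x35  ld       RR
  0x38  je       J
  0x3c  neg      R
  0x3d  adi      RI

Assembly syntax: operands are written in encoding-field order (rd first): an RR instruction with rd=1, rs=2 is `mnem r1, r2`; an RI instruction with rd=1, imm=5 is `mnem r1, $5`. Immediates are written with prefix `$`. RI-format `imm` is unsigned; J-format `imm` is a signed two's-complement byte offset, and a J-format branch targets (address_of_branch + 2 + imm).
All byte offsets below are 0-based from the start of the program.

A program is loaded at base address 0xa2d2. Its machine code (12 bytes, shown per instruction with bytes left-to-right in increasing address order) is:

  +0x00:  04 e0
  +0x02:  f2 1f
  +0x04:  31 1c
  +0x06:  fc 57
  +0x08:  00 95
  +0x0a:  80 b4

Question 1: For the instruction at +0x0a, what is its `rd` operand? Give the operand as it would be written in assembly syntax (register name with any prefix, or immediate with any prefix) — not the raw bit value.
off 0x0a: read 80 b4 as little → 0xb480
  opcode bits[15:10]=0x2d: sum/RR
  rd: (w>>8)&0x3=0x0 → r0
  rs: (w>>6)&0x3=0x2 → r2

r0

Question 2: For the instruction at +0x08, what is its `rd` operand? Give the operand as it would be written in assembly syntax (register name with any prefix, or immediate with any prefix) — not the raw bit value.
r1

[08] 00 95 → 0x9500
  top 6b → 0x25 → shl [RR]
  rd@[9:8]=0x1 ⇒ r1
  rs@[7:6]=0x0 ⇒ r0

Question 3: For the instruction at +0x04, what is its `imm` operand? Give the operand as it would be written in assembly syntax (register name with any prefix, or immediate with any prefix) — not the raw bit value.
$49

@+04  little-endian(31 1c) = 0x1c31
  top 6b → 0x7 → andi [RI]
  rd@[9:8]=0x0 ⇒ r0
  imm@[7:0]=0x31 ⇒ $49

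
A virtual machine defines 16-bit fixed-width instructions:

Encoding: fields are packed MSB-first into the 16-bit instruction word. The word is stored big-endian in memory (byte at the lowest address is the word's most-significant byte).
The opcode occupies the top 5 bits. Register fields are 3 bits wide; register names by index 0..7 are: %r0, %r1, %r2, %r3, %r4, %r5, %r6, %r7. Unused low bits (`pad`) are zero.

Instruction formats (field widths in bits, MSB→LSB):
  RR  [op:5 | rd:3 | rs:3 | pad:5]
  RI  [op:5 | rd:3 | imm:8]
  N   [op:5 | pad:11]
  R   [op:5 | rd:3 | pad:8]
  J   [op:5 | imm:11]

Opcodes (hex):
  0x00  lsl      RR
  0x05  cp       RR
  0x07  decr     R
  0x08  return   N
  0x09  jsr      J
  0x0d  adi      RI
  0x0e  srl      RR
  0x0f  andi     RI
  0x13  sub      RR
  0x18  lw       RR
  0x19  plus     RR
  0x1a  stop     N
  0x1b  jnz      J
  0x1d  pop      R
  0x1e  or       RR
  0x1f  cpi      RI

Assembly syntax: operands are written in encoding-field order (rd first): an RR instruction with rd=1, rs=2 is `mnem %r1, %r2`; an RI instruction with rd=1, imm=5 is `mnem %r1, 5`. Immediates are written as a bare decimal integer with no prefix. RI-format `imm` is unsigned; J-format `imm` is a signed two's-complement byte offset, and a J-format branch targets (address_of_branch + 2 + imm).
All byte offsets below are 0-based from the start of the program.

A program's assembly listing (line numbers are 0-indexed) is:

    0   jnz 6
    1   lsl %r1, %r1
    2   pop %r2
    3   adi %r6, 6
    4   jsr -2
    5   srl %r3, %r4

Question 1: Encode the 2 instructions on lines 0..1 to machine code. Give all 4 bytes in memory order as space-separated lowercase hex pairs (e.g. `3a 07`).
L0: jnz op=0x1b:5|imm=6:11 ⇒ 0xd806 ⇒ big d8 06
L1: lsl op=0x0:5|rd=1:3|rs=1:3|pad=0:5 ⇒ 0x0120 ⇒ big 01 20

d8 06 01 20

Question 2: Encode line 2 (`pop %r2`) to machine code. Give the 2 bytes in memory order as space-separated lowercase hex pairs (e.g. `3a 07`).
2. pop fields op=0x1d:5|rd=2:3|pad=0:8 → word ea00h → ea 00

ea 00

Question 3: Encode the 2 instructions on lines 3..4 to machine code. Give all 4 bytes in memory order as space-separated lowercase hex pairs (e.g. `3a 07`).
6e 06 4f fe

3. adi fields op=0xd:5|rd=6:3|imm=6:8 → word 6e06h → 6e 06
4. jsr fields op=0x9:5|imm=-2:11 → word 4ffeh → 4f fe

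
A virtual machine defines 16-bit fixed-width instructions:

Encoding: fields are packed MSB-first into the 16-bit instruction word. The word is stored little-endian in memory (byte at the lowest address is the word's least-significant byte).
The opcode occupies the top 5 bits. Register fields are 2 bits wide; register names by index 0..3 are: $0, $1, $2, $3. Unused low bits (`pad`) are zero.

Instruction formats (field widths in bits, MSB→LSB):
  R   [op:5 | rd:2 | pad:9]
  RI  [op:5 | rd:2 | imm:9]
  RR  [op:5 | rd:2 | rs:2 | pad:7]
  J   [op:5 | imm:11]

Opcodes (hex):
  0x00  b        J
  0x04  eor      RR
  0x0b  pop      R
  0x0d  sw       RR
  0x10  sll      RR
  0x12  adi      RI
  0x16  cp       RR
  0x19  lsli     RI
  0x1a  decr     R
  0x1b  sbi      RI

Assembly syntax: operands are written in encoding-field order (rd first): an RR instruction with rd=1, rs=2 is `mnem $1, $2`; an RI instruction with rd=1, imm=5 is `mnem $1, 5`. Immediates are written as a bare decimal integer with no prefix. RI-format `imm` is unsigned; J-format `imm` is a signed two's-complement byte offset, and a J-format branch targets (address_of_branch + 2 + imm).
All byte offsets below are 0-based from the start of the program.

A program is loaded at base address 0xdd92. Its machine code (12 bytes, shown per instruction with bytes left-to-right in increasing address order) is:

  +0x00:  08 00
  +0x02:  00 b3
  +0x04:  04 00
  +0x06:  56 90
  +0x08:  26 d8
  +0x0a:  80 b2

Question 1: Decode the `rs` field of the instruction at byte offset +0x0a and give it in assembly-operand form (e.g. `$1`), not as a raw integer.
$1

[0a] 80 b2 → 0xb280
  op=0xb280>>11=0x16 ⇒ cp (RR)
  [10:9] rd=1 = $1
  [8:7] rs=1 = $1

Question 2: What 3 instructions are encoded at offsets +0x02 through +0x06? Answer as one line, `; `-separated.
cp $1, $2; b 4; adi $0, 86

[02] 00 b3 → 0xb300
  opcode bits[15:11]=0x16: cp/RR
  [10:9] rd=1 = $1
  [8:7] rs=2 = $2
[04] 04 00 → 0x0004
  opcode bits[15:11]=0x0: b/J
  [10:0] imm=4 = 4
[06] 56 90 → 0x9056
  opcode bits[15:11]=0x12: adi/RI
  [10:9] rd=0 = $0
  [8:0] imm=86 = 86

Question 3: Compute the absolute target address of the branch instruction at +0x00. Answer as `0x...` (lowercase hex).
0xdd9c

@+00  little-endian(08 00) = 0x0008
  opcode bits[15:11]=0x0: b/J
  imm: (w>>0)&0x7ff=0x8 → 8
  target = base 0xdd92 + off 0x00 + 2 + imm 8 = 0xdd9c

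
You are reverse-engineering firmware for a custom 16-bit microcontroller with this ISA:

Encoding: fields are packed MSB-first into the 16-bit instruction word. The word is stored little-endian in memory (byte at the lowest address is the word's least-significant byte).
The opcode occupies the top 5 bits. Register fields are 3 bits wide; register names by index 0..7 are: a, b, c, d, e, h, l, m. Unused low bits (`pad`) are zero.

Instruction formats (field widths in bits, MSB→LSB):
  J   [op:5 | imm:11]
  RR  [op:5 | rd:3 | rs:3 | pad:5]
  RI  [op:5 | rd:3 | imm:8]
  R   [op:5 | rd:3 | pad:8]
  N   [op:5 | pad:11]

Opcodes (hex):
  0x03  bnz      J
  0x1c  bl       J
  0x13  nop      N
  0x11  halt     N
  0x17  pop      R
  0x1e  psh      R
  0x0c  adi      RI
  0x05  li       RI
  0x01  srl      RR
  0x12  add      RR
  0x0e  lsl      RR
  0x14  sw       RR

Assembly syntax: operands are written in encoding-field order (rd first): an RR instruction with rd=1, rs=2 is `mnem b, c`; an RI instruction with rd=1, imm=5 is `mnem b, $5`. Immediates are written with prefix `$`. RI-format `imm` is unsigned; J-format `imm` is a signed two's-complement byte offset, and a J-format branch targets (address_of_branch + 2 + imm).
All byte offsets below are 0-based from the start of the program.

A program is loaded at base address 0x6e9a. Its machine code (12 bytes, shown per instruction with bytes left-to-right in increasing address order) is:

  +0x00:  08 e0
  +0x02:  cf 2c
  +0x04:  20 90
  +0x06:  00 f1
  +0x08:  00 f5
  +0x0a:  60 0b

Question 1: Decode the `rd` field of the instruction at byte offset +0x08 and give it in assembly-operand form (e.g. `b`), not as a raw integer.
h

off 0x08: read 00 f5 as little → 0xf500
  opcode bits[15:11]=0x1e: psh/R
  rd: (w>>8)&0x7=0x5 → h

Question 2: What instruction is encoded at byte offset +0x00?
@+00  little-endian(08 e0) = 0xe008
  top 5b → 0x1c → bl [J]
  imm@[10:0]=0x8 ⇒ $8

bl $8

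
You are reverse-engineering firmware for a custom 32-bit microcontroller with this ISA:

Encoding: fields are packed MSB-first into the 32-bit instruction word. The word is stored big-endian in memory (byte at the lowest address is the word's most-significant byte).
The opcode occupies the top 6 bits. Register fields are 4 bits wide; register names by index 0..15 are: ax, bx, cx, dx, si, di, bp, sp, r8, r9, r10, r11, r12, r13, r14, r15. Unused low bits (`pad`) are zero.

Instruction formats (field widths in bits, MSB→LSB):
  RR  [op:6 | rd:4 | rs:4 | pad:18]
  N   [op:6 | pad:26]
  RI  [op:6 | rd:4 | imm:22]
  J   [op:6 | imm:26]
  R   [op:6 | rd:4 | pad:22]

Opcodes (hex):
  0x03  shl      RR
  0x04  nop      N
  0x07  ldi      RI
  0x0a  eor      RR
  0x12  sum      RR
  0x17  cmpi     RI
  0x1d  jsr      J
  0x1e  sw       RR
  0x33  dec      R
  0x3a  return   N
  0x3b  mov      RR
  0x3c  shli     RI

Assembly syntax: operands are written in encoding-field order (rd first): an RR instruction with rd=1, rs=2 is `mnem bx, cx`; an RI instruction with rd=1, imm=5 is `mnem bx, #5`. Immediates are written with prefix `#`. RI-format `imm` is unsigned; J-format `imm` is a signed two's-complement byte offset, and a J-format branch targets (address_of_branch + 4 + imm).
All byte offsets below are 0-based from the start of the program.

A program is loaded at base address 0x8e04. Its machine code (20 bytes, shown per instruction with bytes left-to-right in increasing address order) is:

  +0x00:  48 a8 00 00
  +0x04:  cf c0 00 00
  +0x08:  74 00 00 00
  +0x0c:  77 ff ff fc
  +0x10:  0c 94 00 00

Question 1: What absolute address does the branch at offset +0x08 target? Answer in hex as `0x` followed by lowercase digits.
[08] 74 00 00 00 → 0x74000000
  top 6b → 0x1d → jsr [J]
  [25:0] imm=0 = #0
  target = base 0x8e04 + off 0x08 + 4 + imm 0 = 0x8e10

0x8e10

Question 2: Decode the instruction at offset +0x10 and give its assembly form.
shl cx, di

[10] 0c 94 00 00 → 0x0c940000
  opcode bits[31:26]=0x3: shl/RR
  rd@[25:22]=0x2 ⇒ cx
  rs@[21:18]=0x5 ⇒ di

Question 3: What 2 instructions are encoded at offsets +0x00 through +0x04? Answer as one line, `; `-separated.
off 0x00: read 48 a8 00 00 as big → 0x48a80000
  opcode bits[31:26]=0x12: sum/RR
  rd@[25:22]=0x2 ⇒ cx
  rs@[21:18]=0xa ⇒ r10
off 0x04: read cf c0 00 00 as big → 0xcfc00000
  opcode bits[31:26]=0x33: dec/R
  rd@[25:22]=0xf ⇒ r15

sum cx, r10; dec r15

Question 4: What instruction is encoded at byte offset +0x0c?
jsr #-4

[0c] 77 ff ff fc → 0x77fffffc
  op=0x77fffffc>>26=0x1d ⇒ jsr (J)
  [25:0] imm=67108860 (s26→-4) = #-4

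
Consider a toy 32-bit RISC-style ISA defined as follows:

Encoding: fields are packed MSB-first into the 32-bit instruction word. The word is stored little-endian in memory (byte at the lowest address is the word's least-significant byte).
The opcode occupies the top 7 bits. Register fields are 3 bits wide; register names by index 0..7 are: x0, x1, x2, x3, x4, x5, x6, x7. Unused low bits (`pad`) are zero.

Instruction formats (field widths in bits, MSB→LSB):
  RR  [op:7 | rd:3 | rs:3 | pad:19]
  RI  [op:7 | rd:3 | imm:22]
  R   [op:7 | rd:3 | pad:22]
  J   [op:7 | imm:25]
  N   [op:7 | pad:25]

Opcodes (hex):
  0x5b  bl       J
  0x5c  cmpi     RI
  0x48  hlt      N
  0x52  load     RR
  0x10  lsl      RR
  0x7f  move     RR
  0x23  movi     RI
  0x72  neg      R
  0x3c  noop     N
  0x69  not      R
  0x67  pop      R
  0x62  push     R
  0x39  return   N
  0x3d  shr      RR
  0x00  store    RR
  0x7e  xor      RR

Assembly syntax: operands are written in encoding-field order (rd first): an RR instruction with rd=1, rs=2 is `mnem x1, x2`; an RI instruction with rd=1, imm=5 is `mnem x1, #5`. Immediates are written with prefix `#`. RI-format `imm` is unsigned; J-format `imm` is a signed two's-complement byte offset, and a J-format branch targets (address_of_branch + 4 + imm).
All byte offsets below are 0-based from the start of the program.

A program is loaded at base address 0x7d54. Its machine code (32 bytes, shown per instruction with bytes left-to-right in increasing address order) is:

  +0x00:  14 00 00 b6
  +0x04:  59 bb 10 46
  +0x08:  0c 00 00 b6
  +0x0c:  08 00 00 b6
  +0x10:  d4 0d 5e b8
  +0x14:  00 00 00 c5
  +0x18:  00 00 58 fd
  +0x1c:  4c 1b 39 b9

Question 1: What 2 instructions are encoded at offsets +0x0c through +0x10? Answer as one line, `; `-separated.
[0c] 08 00 00 b6 → 0xb6000008
  op=0xb6000008>>25=0x5b ⇒ bl (J)
  imm: (w>>0)&0x1ffffff=0x8 → #8
[10] d4 0d 5e b8 → 0xb85e0dd4
  op=0xb85e0dd4>>25=0x5c ⇒ cmpi (RI)
  rd: (w>>22)&0x7=0x1 → x1
  imm: (w>>0)&0x3fffff=0x1e0dd4 → #1969620

bl #8; cmpi x1, #1969620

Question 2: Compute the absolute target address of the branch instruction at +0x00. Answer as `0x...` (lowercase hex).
0x7d6c

[00] 14 00 00 b6 → 0xb6000014
  opcode bits[31:25]=0x5b: bl/J
  imm@[24:0]=0x14 ⇒ #20
  target = base 0x7d54 + off 0x00 + 4 + imm 20 = 0x7d6c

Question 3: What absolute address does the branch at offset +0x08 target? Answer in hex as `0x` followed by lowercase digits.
0x7d6c

off 0x08: read 0c 00 00 b6 as little → 0xb600000c
  opcode bits[31:25]=0x5b: bl/J
  imm: (w>>0)&0x1ffffff=0xc → #12
  target = base 0x7d54 + off 0x08 + 4 + imm 12 = 0x7d6c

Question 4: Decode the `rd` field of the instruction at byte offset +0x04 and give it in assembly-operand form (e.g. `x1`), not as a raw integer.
x0

+0x04: 59 bb 10 46 ⇒ word 0x4610bb59 (little)
  top 7b → 0x23 → movi [RI]
  rd@[24:22]=0x0 ⇒ x0
  imm@[21:0]=0x10bb59 ⇒ #1096537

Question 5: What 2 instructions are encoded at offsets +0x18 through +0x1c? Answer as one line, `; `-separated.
[18] 00 00 58 fd → 0xfd580000
  opcode bits[31:25]=0x7e: xor/RR
  rd: (w>>22)&0x7=0x5 → x5
  rs: (w>>19)&0x7=0x3 → x3
[1c] 4c 1b 39 b9 → 0xb9391b4c
  opcode bits[31:25]=0x5c: cmpi/RI
  rd: (w>>22)&0x7=0x4 → x4
  imm: (w>>0)&0x3fffff=0x391b4c → #3742540

xor x5, x3; cmpi x4, #3742540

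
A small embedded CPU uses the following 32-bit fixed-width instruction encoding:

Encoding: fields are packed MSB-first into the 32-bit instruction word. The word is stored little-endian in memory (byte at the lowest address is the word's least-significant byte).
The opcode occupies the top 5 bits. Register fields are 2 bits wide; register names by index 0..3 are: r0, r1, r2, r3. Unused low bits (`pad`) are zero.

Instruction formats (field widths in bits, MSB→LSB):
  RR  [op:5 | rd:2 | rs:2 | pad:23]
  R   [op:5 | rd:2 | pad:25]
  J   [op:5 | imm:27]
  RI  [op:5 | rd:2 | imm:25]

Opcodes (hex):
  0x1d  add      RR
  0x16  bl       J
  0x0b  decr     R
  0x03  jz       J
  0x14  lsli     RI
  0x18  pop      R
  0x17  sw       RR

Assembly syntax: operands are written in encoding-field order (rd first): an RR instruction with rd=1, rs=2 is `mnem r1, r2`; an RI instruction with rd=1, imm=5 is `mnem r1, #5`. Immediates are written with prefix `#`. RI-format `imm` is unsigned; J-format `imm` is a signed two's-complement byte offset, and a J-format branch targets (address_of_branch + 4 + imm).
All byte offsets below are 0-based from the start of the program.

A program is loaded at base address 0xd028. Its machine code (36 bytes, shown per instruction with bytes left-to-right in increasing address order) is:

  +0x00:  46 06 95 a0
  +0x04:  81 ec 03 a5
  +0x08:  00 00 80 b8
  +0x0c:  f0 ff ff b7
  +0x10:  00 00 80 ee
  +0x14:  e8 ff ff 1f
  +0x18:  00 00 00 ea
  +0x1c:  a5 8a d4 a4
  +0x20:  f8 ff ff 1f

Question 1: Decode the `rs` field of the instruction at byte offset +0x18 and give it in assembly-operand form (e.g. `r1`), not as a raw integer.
r0

@+18  little-endian(00 00 00 ea) = 0xea000000
  top 5b → 0x1d → add [RR]
  rd@[26:25]=0x1 ⇒ r1
  rs@[24:23]=0x0 ⇒ r0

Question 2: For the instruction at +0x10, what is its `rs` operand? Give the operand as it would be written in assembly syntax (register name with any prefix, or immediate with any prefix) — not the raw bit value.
@+10  little-endian(00 00 80 ee) = 0xee800000
  opcode bits[31:27]=0x1d: add/RR
  rd@[26:25]=0x3 ⇒ r3
  rs@[24:23]=0x1 ⇒ r1

r1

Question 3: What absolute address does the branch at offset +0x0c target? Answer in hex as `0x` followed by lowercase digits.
+0x0c: f0 ff ff b7 ⇒ word 0xb7fffff0 (little)
  opcode bits[31:27]=0x16: bl/J
  [26:0] imm=134217712 (s27→-16) = #-16
  target = base 0xd028 + off 0x0c + 4 + imm -16 = 0xd028

0xd028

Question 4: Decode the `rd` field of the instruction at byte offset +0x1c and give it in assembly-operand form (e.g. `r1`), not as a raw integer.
r2

[1c] a5 8a d4 a4 → 0xa4d48aa5
  opcode bits[31:27]=0x14: lsli/RI
  rd: (w>>25)&0x3=0x2 → r2
  imm: (w>>0)&0x1ffffff=0xd48aa5 → #13929125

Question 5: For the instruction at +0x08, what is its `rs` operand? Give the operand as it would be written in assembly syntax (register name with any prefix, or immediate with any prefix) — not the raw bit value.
@+08  little-endian(00 00 80 b8) = 0xb8800000
  op=0xb8800000>>27=0x17 ⇒ sw (RR)
  [26:25] rd=0 = r0
  [24:23] rs=1 = r1

r1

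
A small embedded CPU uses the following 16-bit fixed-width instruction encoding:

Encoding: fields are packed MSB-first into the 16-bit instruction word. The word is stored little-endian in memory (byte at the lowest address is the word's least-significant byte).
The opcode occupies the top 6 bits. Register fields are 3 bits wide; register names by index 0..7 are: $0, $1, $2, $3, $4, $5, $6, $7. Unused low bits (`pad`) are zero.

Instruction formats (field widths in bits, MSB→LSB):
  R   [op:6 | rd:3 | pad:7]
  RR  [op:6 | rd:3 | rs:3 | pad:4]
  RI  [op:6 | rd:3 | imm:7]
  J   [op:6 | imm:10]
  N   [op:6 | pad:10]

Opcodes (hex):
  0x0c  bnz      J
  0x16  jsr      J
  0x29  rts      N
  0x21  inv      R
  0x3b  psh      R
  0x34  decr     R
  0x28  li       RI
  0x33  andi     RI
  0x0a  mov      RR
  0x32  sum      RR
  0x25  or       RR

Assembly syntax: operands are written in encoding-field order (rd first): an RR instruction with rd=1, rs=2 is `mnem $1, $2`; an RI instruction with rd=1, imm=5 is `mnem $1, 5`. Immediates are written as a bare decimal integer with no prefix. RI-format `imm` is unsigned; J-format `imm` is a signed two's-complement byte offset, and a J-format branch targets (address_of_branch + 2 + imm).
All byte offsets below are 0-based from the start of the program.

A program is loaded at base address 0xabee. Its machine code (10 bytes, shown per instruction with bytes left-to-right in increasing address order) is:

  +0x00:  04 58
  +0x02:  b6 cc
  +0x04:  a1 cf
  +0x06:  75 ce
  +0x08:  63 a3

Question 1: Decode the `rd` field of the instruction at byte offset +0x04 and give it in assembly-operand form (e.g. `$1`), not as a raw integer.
[04] a1 cf → 0xcfa1
  opcode bits[15:10]=0x33: andi/RI
  rd: (w>>7)&0x7=0x7 → $7
  imm: (w>>0)&0x7f=0x21 → 33

$7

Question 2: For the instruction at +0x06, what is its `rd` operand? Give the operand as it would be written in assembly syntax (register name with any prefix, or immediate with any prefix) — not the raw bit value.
$4

off 0x06: read 75 ce as little → 0xce75
  top 6b → 0x33 → andi [RI]
  rd: (w>>7)&0x7=0x4 → $4
  imm: (w>>0)&0x7f=0x75 → 117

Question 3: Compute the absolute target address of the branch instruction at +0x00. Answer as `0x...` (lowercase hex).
off 0x00: read 04 58 as little → 0x5804
  top 6b → 0x16 → jsr [J]
  imm: (w>>0)&0x3ff=0x4 → 4
  target = base 0xabee + off 0x00 + 2 + imm 4 = 0xabf4

0xabf4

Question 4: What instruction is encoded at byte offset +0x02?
andi $1, 54

off 0x02: read b6 cc as little → 0xccb6
  opcode bits[15:10]=0x33: andi/RI
  rd@[9:7]=0x1 ⇒ $1
  imm@[6:0]=0x36 ⇒ 54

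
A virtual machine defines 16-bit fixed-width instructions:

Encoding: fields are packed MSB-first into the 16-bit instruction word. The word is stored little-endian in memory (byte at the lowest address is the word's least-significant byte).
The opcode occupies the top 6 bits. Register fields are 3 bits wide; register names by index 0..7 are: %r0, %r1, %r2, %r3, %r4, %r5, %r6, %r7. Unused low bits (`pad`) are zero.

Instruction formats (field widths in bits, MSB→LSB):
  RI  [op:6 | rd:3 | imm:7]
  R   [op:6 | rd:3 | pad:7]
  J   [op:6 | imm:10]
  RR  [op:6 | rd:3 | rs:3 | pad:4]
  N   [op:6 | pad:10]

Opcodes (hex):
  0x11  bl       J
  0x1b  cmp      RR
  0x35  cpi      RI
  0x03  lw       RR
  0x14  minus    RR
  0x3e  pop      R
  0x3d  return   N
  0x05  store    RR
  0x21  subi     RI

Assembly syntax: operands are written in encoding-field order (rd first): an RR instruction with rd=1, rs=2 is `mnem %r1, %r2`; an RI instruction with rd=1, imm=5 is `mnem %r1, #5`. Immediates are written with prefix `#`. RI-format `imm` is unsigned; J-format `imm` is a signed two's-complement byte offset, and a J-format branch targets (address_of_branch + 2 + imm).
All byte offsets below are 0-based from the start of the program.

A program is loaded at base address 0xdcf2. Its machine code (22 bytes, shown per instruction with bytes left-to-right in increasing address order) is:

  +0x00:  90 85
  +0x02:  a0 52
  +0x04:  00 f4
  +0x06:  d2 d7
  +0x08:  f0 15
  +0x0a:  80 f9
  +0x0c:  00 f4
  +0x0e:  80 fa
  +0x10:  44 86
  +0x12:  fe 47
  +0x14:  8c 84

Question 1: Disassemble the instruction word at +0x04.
+0x04: 00 f4 ⇒ word 0xf400 (little)
  top 6b → 0x3d → return [N]

return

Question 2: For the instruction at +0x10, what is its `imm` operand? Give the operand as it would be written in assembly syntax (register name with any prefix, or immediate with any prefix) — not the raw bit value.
[10] 44 86 → 0x8644
  op=0x8644>>10=0x21 ⇒ subi (RI)
  rd: (w>>7)&0x7=0x4 → %r4
  imm: (w>>0)&0x7f=0x44 → #68

#68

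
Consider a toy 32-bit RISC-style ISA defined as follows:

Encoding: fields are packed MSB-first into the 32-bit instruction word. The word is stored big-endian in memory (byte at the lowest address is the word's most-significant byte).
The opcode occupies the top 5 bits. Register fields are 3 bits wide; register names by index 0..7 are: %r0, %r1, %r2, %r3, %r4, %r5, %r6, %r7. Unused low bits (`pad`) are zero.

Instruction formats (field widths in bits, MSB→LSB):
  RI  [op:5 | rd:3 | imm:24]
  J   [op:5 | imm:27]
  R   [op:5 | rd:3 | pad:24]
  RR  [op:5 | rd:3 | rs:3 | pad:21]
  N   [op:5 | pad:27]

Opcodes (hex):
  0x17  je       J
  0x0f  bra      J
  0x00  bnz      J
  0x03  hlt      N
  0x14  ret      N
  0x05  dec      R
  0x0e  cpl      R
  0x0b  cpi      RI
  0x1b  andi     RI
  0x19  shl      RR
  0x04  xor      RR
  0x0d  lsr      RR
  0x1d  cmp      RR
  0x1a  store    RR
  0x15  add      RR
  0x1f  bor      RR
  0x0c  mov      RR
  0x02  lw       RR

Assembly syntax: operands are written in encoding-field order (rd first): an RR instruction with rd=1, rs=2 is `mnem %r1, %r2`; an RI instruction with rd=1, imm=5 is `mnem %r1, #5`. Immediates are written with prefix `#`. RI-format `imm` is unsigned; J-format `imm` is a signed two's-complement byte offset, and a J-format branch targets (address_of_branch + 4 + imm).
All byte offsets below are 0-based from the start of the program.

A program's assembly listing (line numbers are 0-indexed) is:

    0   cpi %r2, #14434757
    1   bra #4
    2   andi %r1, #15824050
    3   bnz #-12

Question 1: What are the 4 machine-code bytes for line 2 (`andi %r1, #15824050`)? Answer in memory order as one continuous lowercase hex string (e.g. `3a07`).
d9f174b2

2. andi fields op=0x1b:5|rd=1:3|imm=15824050:24 → word d9f174b2h → d9 f1 74 b2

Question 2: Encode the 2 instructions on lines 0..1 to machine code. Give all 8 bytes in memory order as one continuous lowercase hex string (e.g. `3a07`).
0. cpi fields op=0xb:5|rd=2:3|imm=14434757:24 → word 5adc41c5h → 5a dc 41 c5
1. bra fields op=0xf:5|imm=4:27 → word 78000004h → 78 00 00 04

5adc41c578000004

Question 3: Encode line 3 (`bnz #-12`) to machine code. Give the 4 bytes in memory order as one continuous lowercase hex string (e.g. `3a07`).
3. bnz fields op=0x0:5|imm=-12:27 → word 07fffff4h → 07 ff ff f4

07fffff4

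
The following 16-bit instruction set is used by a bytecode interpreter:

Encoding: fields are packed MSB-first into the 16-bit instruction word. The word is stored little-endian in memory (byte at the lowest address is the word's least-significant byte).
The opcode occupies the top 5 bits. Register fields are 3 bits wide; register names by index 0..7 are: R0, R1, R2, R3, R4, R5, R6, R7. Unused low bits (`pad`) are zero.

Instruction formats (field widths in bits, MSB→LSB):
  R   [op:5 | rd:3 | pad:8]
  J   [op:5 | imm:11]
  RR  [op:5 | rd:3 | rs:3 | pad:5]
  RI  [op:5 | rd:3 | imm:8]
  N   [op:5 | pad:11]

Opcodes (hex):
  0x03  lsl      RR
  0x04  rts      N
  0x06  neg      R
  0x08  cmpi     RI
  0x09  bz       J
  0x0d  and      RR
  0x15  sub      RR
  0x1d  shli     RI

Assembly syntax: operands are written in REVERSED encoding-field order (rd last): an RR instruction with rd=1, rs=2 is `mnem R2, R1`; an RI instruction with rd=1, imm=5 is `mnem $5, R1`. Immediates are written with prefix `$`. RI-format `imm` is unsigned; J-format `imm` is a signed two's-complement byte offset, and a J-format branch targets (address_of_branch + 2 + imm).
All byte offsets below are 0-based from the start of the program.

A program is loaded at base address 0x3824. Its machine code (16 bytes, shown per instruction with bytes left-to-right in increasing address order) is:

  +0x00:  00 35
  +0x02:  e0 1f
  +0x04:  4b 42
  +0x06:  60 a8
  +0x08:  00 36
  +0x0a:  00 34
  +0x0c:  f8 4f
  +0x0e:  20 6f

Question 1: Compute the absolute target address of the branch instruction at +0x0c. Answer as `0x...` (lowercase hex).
[0c] f8 4f → 0x4ff8
  top 5b → 0x9 → bz [J]
  [10:0] imm=2040 (s11→-8) = $-8
  target = base 0x3824 + off 0x0c + 2 + imm -8 = 0x382a

0x382a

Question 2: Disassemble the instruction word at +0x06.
+0x06: 60 a8 ⇒ word 0xa860 (little)
  opcode bits[15:11]=0x15: sub/RR
  rd@[10:8]=0x0 ⇒ R0
  rs@[7:5]=0x3 ⇒ R3

sub R3, R0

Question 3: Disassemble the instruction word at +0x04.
[04] 4b 42 → 0x424b
  op=0x424b>>11=0x8 ⇒ cmpi (RI)
  [10:8] rd=2 = R2
  [7:0] imm=75 = $75

cmpi $75, R2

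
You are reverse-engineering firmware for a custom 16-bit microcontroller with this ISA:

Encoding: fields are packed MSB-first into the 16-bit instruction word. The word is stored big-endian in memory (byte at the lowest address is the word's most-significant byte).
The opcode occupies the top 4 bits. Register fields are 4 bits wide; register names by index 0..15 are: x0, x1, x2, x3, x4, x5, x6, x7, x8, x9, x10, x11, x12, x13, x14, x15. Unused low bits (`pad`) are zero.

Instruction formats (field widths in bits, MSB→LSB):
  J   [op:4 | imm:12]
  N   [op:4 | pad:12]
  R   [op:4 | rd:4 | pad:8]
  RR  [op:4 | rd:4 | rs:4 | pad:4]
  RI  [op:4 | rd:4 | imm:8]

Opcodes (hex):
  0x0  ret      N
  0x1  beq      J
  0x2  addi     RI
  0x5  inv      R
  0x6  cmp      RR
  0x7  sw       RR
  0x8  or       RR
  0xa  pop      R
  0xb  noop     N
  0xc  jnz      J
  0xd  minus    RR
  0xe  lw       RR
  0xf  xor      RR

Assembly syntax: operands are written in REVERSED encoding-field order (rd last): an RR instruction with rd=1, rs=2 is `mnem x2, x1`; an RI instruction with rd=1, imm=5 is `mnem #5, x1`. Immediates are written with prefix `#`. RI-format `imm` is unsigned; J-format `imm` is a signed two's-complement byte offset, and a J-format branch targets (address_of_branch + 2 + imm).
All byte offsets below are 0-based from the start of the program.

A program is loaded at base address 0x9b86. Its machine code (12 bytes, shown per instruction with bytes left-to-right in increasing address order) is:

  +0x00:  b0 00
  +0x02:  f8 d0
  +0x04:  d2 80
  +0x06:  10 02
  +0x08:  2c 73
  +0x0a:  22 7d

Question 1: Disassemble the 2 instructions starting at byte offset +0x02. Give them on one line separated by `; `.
xor x13, x8; minus x8, x2

off 0x02: read f8 d0 as big → 0xf8d0
  top 4b → 0xf → xor [RR]
  rd: (w>>8)&0xf=0x8 → x8
  rs: (w>>4)&0xf=0xd → x13
off 0x04: read d2 80 as big → 0xd280
  top 4b → 0xd → minus [RR]
  rd: (w>>8)&0xf=0x2 → x2
  rs: (w>>4)&0xf=0x8 → x8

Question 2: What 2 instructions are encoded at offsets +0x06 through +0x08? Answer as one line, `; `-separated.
beq #2; addi #115, x12

+0x06: 10 02 ⇒ word 0x1002 (big)
  opcode bits[15:12]=0x1: beq/J
  imm@[11:0]=0x2 ⇒ #2
+0x08: 2c 73 ⇒ word 0x2c73 (big)
  opcode bits[15:12]=0x2: addi/RI
  rd@[11:8]=0xc ⇒ x12
  imm@[7:0]=0x73 ⇒ #115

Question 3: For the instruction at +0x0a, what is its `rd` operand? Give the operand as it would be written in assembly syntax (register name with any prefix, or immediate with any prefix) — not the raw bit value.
x2

+0x0a: 22 7d ⇒ word 0x227d (big)
  op=0x227d>>12=0x2 ⇒ addi (RI)
  [11:8] rd=2 = x2
  [7:0] imm=125 = #125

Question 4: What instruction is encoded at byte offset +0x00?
noop

[00] b0 00 → 0xb000
  opcode bits[15:12]=0xb: noop/N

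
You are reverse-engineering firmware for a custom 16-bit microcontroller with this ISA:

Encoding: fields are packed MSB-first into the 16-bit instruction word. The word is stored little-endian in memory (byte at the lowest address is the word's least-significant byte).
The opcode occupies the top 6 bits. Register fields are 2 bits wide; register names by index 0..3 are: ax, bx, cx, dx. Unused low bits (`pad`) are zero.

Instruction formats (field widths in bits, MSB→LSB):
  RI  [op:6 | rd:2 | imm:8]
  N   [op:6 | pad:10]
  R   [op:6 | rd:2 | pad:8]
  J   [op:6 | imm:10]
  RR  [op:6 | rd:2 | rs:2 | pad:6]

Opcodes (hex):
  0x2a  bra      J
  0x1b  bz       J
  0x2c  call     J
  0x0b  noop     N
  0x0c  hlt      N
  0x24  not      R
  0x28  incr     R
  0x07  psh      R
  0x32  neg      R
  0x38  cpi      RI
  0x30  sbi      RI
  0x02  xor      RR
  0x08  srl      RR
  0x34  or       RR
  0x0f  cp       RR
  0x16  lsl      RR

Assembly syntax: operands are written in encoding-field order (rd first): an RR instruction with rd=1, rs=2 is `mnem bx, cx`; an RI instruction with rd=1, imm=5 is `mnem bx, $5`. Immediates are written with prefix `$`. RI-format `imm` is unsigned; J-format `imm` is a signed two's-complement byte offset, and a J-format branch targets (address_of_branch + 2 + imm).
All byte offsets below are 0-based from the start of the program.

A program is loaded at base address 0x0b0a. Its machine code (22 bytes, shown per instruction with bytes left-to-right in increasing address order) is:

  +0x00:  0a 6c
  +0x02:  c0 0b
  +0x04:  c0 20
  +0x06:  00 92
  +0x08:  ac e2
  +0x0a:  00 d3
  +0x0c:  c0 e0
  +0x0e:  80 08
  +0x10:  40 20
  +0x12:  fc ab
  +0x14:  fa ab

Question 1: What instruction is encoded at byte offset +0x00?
@+00  little-endian(0a 6c) = 0x6c0a
  top 6b → 0x1b → bz [J]
  imm@[9:0]=0xa ⇒ $10

bz $10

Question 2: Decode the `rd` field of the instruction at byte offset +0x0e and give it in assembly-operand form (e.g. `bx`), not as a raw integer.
off 0x0e: read 80 08 as little → 0x0880
  top 6b → 0x2 → xor [RR]
  rd: (w>>8)&0x3=0x0 → ax
  rs: (w>>6)&0x3=0x2 → cx

ax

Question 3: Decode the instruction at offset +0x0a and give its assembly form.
or dx, ax

+0x0a: 00 d3 ⇒ word 0xd300 (little)
  opcode bits[15:10]=0x34: or/RR
  rd@[9:8]=0x3 ⇒ dx
  rs@[7:6]=0x0 ⇒ ax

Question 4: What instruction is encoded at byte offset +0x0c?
cpi ax, $192

@+0c  little-endian(c0 e0) = 0xe0c0
  opcode bits[15:10]=0x38: cpi/RI
  rd@[9:8]=0x0 ⇒ ax
  imm@[7:0]=0xc0 ⇒ $192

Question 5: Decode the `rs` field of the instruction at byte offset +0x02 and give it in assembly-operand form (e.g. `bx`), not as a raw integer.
[02] c0 0b → 0x0bc0
  top 6b → 0x2 → xor [RR]
  rd: (w>>8)&0x3=0x3 → dx
  rs: (w>>6)&0x3=0x3 → dx

dx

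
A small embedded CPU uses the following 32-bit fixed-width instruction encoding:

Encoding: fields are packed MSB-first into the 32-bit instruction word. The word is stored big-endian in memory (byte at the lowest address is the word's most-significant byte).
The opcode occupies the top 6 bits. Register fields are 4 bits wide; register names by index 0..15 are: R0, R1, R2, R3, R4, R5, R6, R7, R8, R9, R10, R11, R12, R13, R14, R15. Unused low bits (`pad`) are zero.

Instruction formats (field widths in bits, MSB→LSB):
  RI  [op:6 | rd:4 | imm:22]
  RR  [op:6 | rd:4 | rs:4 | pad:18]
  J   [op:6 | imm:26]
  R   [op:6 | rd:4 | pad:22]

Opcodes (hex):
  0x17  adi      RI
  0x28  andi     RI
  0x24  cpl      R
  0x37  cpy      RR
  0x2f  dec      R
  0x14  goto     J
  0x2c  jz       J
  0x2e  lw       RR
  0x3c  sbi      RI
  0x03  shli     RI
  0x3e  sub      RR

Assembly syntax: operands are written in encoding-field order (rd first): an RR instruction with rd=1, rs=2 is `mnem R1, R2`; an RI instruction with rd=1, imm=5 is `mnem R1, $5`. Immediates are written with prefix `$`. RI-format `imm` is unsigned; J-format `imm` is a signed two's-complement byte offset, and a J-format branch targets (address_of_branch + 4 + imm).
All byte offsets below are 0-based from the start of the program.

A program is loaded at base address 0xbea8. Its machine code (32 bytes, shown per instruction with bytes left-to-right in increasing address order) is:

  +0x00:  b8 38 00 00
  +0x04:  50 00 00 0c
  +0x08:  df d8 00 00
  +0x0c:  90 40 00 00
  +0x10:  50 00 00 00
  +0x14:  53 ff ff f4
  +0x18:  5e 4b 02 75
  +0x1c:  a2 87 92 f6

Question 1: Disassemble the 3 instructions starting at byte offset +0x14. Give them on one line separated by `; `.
+0x14: 53 ff ff f4 ⇒ word 0x53fffff4 (big)
  opcode bits[31:26]=0x14: goto/J
  imm@[25:0]=0x3fffff4 (s26→-12) ⇒ $-12
+0x18: 5e 4b 02 75 ⇒ word 0x5e4b0275 (big)
  opcode bits[31:26]=0x17: adi/RI
  rd@[25:22]=0x9 ⇒ R9
  imm@[21:0]=0xb0275 ⇒ $721525
+0x1c: a2 87 92 f6 ⇒ word 0xa28792f6 (big)
  opcode bits[31:26]=0x28: andi/RI
  rd@[25:22]=0xa ⇒ R10
  imm@[21:0]=0x792f6 ⇒ $496374

goto $-12; adi R9, $721525; andi R10, $496374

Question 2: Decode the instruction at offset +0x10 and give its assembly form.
goto $0

+0x10: 50 00 00 00 ⇒ word 0x50000000 (big)
  opcode bits[31:26]=0x14: goto/J
  imm@[25:0]=0x0 ⇒ $0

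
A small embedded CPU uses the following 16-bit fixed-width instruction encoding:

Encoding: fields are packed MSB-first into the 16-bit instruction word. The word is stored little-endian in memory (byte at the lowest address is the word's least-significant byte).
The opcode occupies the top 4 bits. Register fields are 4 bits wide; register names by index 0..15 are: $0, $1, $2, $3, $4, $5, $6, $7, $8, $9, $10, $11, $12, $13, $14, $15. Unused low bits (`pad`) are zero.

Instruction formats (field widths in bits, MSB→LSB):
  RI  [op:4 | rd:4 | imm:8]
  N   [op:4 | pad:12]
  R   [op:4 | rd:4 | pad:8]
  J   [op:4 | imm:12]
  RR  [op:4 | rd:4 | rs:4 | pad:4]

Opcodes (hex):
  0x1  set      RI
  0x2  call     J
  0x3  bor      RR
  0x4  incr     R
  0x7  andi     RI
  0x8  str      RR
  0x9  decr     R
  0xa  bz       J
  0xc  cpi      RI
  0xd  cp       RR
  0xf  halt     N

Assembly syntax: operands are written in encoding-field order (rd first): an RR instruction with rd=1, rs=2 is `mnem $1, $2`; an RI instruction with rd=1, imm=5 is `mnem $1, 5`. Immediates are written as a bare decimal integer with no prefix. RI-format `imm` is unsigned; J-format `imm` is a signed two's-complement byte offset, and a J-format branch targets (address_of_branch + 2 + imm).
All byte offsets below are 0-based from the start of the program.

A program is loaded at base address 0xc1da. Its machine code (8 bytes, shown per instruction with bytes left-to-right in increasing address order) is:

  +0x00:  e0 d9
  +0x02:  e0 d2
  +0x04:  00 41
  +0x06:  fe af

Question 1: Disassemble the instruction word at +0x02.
cp $2, $14

[02] e0 d2 → 0xd2e0
  op=0xd2e0>>12=0xd ⇒ cp (RR)
  rd@[11:8]=0x2 ⇒ $2
  rs@[7:4]=0xe ⇒ $14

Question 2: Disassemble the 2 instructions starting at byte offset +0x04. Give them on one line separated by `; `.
@+04  little-endian(00 41) = 0x4100
  opcode bits[15:12]=0x4: incr/R
  rd: (w>>8)&0xf=0x1 → $1
@+06  little-endian(fe af) = 0xaffe
  opcode bits[15:12]=0xa: bz/J
  imm: (w>>0)&0xfff=0xffe (s12→-2) → -2

incr $1; bz -2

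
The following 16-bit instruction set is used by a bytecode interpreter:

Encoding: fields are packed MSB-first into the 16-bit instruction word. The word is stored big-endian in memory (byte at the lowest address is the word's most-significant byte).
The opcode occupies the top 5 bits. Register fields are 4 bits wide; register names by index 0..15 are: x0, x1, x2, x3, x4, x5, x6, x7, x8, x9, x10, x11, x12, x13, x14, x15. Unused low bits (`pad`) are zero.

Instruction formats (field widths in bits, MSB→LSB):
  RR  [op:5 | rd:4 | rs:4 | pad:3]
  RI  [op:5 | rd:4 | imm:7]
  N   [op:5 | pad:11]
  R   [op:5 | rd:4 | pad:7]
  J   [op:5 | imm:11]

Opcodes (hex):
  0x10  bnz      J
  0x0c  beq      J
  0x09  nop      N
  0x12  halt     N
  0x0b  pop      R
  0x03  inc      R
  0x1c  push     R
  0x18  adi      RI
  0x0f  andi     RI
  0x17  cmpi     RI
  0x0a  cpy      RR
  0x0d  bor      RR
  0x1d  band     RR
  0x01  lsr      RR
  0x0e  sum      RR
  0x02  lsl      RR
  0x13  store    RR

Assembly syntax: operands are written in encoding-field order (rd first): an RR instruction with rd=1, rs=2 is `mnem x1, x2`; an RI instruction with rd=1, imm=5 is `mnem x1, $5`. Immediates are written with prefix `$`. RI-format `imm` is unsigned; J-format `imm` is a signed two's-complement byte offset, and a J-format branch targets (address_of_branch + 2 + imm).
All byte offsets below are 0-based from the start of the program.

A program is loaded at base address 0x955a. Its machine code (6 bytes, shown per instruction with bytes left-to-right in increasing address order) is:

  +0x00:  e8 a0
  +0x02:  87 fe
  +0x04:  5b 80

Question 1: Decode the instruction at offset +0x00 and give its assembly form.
band x1, x4

@+00  big-endian(e8 a0) = 0xe8a0
  opcode bits[15:11]=0x1d: band/RR
  rd: (w>>7)&0xf=0x1 → x1
  rs: (w>>3)&0xf=0x4 → x4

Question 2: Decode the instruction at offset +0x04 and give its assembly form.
off 0x04: read 5b 80 as big → 0x5b80
  opcode bits[15:11]=0xb: pop/R
  rd: (w>>7)&0xf=0x7 → x7

pop x7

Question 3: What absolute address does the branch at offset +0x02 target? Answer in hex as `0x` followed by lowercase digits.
0x955c

off 0x02: read 87 fe as big → 0x87fe
  opcode bits[15:11]=0x10: bnz/J
  imm@[10:0]=0x7fe (s11→-2) ⇒ $-2
  target = base 0x955a + off 0x02 + 2 + imm -2 = 0x955c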